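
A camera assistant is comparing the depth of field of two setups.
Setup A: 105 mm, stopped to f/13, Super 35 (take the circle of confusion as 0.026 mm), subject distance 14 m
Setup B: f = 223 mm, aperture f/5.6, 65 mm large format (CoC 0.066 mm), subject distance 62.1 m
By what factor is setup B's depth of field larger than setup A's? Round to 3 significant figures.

4.97

Setup A: H = 105²/(13×0.026) + 105 ≈ 32723.3 mm; DoF = Df − Dn = 24390 − 9818 ≈ 14572 mm.
Setup B: H = 223²/(5.6×0.066) + 223 ≈ 134771.2 mm; DoF = Df − Dn = 114976 − 42538 ≈ 72438 mm.
Ratio = 72438 / 14572 ≈ 4.97.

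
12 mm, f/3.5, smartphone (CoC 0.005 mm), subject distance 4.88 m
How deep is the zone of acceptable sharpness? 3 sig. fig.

Hyperfocal distance H = f²/(N·c) + f = 12²/(3.5 × 0.005) + 12 = 144/0.0175 + 12 ≈ 8240.6 mm ≈ 8.241 m.
Near limit Dn = s·(H − f)/(H + s − 2f) = 4880 × (8240.6 − 12) / (8240.6 + 4880 − 2 × 12) = 4880 × 8228.6 / 13096.6 ≈ 3066.1 mm.
Far limit Df = s·(H − f)/(H − s) = 4880 × (8240.6 − 12) / (8240.6 − 4880) = 4880 × 8228.6 / 3360.6 ≈ 11949.0 mm.
Depth of field = Df − Dn = 11949.0 − 3066.1 ≈ 8882.9 mm ≈ 8.88 m.

8.88 m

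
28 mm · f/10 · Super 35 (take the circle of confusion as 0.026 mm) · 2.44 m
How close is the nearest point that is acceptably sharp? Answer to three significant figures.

Hyperfocal distance H = f²/(N·c) + f = 28²/(10 × 0.026) + 28 = 784/0.26 + 28 ≈ 3043.4 mm ≈ 3.043 m.
Near limit Dn = s·(H − f)/(H + s − 2f) = 2440 × (3043.4 − 28) / (3043.4 + 2440 − 2 × 28) = 2440 × 3015.4 / 5427.4 ≈ 1355.6 mm ≈ 1.36 m.

1.36 m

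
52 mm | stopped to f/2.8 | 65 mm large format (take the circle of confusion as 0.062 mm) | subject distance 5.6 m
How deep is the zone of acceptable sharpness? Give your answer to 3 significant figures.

4.57 m

Hyperfocal distance H = f²/(N·c) + f = 52²/(2.8 × 0.062) + 52 = 2704/0.1736 + 52 ≈ 15628.0 mm ≈ 15.63 m.
Near limit Dn = s·(H − f)/(H + s − 2f) = 5600 × (15628.0 − 52) / (15628.0 + 5600 − 2 × 52) = 5600 × 15576.0 / 21124.0 ≈ 4129.2 mm.
Far limit Df = s·(H − f)/(H − s) = 5600 × (15628.0 − 52) / (15628.0 − 5600) = 5600 × 15576.0 / 10028.0 ≈ 8698.2 mm.
Depth of field = Df − Dn = 8698.2 − 4129.2 ≈ 4569.0 mm ≈ 4.57 m.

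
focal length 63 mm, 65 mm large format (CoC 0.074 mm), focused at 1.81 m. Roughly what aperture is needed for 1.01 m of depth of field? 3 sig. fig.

f/7.99

Write h = H − f = f²/(N·c). The thin-lens limits are Dn = s·h/(h + (s−f)) and Df = s·h/(h − (s−f)), so DoF = Df − Dn = 2·s·(s−f)·h / (h² − (s−f)²).
That is a quadratic in h: DoF·h² − 2·s·(s−f)·h − DoF·(s−f)² = 0 ⇒ h = (s−f)·(s + √(s² + DoF²)) / DoF = 1747 × (1810 + √(1810² + 1010²)) / 1010 = 1747 × (1810 + 2072.73) / 1010 ≈ 6716.0 mm.
Then N = f²/(c·h) = 63² / (0.074 × 6716.0) = 3969 / 496.98 ≈ 7.99.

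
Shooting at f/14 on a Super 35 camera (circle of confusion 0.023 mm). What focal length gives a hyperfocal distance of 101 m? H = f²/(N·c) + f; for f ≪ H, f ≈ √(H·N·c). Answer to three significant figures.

180 mm

From H = f²/(N·c) + f, with f ≪ H: f ≈ √(H·N·c) = √(101000 × 14 × 0.023) = √32522 ≈ 180.3 mm.
The +f correction barely moves this — solving exactly, f² + N·c·f − N·c·H = 0 ⇒ f = (−N·c + √((N·c)² + 4·N·c·H))/2 = (−0.322 + √130088)/2 ≈ 180.18 mm, so f ≈ 180 mm.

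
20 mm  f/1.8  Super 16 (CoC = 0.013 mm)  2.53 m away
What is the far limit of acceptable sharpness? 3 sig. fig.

Hyperfocal distance H = f²/(N·c) + f = 20²/(1.8 × 0.013) + 20 = 400/0.0234 + 20 ≈ 17114.0 mm ≈ 17.11 m.
Far limit Df = s·(H − f)/(H − s) = 2530 × (17114.0 − 20) / (17114.0 − 2530) = 2530 × 17094.0 / 14584.0 ≈ 2965.4 mm ≈ 2.97 m.

2.97 m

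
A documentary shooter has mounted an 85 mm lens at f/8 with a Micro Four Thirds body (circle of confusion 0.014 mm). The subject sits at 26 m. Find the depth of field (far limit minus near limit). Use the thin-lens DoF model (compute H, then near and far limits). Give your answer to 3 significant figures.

24.9 m

Hyperfocal distance H = f²/(N·c) + f = 85²/(8 × 0.014) + 85 = 7225/0.112 + 85 ≈ 64593.9 mm ≈ 64.59 m.
Near limit Dn = s·(H − f)/(H + s − 2f) = 26000 × (64593.9 − 85) / (64593.9 + 26000 − 2 × 85) = 26000 × 64508.9 / 90423.9 ≈ 18549 mm.
Far limit Df = s·(H − f)/(H − s) = 26000 × (64593.9 − 85) / (64593.9 − 26000) = 26000 × 64508.9 / 38593.9 ≈ 43458 mm.
Depth of field = Df − Dn = 43458 − 18549 ≈ 24909 mm ≈ 24.9 m.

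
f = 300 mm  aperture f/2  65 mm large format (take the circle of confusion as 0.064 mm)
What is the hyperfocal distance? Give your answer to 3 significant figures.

Hyperfocal distance H = f²/(N·c) + f = 300²/(2 × 0.064) + 300 = 90000/0.128 + 300 ≈ 703425.0 mm ≈ 703 m.

703 m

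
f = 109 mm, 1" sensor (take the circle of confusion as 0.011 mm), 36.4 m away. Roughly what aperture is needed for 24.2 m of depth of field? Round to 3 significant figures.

Write h = H − f = f²/(N·c). The thin-lens limits are Dn = s·h/(h + (s−f)) and Df = s·h/(h − (s−f)), so DoF = Df − Dn = 2·s·(s−f)·h / (h² − (s−f)²).
That is a quadratic in h: DoF·h² − 2·s·(s−f)·h − DoF·(s−f)² = 0 ⇒ h = (s−f)·(s + √(s² + DoF²)) / DoF = 36291 × (36400 + √(36400² + 24200²)) / 24200 = 36291 × (36400 + 43710.4) / 24200 ≈ 120136 mm.
Then N = f²/(c·h) = 109² / (0.011 × 120136) = 11881 / 1321.5 ≈ 8.99.

f/8.99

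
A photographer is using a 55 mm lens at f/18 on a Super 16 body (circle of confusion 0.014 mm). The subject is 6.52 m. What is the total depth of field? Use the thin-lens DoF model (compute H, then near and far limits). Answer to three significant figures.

9.89 m

Hyperfocal distance H = f²/(N·c) + f = 55²/(18 × 0.014) + 55 = 3025/0.252 + 55 ≈ 12059.0 mm ≈ 12.06 m.
Near limit Dn = s·(H − f)/(H + s − 2f) = 6520 × (12059.0 − 55) / (12059.0 + 6520 − 2 × 55) = 6520 × 12004.0 / 18469.0 ≈ 4237.7 mm.
Far limit Df = s·(H − f)/(H − s) = 6520 × (12059.0 − 55) / (12059.0 − 6520) = 6520 × 12004.0 / 5539.0 ≈ 14130.0 mm.
Depth of field = Df − Dn = 14130.0 − 4237.7 ≈ 9892.3 mm ≈ 9.89 m.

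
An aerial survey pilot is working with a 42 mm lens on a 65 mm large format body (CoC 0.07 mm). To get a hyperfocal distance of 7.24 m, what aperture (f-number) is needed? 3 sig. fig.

Rearrange H = f²/(N·c) + f for N: N = f² / ((H − f)·c).
N = 42² / ((7240 − 42) × 0.07) = 1764 / 503.9 ≈ 3.50.

f/3.50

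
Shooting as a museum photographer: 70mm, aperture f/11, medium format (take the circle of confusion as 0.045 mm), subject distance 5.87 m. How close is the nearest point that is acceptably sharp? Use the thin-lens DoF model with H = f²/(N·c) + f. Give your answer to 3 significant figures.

Hyperfocal distance H = f²/(N·c) + f = 70²/(11 × 0.045) + 70 = 4900/0.495 + 70 ≈ 9969.0 mm ≈ 9.969 m.
Near limit Dn = s·(H − f)/(H + s − 2f) = 5870 × (9969.0 − 70) / (9969.0 + 5870 − 2 × 70) = 5870 × 9899.0 / 15699.0 ≈ 3701.3 mm ≈ 3.70 m.

3.70 m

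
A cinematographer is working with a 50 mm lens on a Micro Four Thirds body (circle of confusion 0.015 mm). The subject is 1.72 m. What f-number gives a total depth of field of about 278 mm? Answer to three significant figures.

f/8.01

Write h = H − f = f²/(N·c). The thin-lens limits are Dn = s·h/(h + (s−f)) and Df = s·h/(h − (s−f)), so DoF = Df − Dn = 2·s·(s−f)·h / (h² − (s−f)²).
That is a quadratic in h: DoF·h² − 2·s·(s−f)·h − DoF·(s−f)² = 0 ⇒ h = (s−f)·(s + √(s² + DoF²)) / DoF = 1670 × (1720 + √(1720² + 278²)) / 278 = 1670 × (1720 + 1742.32) / 278 ≈ 20799 mm.
Then N = f²/(c·h) = 50² / (0.015 × 20799) = 2500 / 311.98 ≈ 8.01.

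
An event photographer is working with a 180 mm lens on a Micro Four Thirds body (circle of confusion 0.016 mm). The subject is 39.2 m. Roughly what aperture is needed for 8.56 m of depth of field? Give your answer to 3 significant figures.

f/5.60

Write h = H − f = f²/(N·c). The thin-lens limits are Dn = s·h/(h + (s−f)) and Df = s·h/(h − (s−f)), so DoF = Df − Dn = 2·s·(s−f)·h / (h² − (s−f)²).
That is a quadratic in h: DoF·h² − 2·s·(s−f)·h − DoF·(s−f)² = 0 ⇒ h = (s−f)·(s + √(s² + DoF²)) / DoF = 39020 × (39200 + √(39200² + 8560²)) / 8560 = 39020 × (39200 + 40123.7) / 8560 ≈ 361590 mm.
Then N = f²/(c·h) = 180² / (0.016 × 361590) = 32400 / 5785.4 ≈ 5.60.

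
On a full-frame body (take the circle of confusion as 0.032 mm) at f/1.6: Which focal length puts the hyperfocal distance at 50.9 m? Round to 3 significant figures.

From H = f²/(N·c) + f, with f ≪ H: f ≈ √(H·N·c) = √(50900 × 1.6 × 0.032) = √2606.1 ≈ 51.05 mm.
Exact: f² + N·c·f − N·c·H = 0 ⇒ f = (−N·c + √((N·c)² + 4·N·c·H))/2 = (−0.0512 + √10424)/2 ≈ 51.024 mm ≈ 51.0 mm.

51.0 mm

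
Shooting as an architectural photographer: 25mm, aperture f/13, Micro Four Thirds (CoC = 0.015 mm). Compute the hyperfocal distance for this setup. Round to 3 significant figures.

Hyperfocal distance H = f²/(N·c) + f = 25²/(13 × 0.015) + 25 = 625/0.195 + 25 ≈ 3230.1 mm ≈ 3.23 m.

3.23 m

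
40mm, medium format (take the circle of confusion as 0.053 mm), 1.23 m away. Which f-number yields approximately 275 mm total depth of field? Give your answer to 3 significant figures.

Write h = H − f = f²/(N·c). The thin-lens limits are Dn = s·h/(h + (s−f)) and Df = s·h/(h − (s−f)), so DoF = Df − Dn = 2·s·(s−f)·h / (h² − (s−f)²).
That is a quadratic in h: DoF·h² − 2·s·(s−f)·h − DoF·(s−f)² = 0 ⇒ h = (s−f)·(s + √(s² + DoF²)) / DoF = 1190 × (1230 + √(1230² + 275²)) / 275 = 1190 × (1230 + 1260.37) / 275 ≈ 10776 mm.
Then N = f²/(c·h) = 40² / (0.053 × 10776) = 1600 / 571.15 ≈ 2.80.

f/2.80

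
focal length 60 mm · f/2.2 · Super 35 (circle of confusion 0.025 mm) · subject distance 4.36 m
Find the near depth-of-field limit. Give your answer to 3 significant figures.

4.09 m

Hyperfocal distance H = f²/(N·c) + f = 60²/(2.2 × 0.025) + 60 = 3600/0.055 + 60 ≈ 65514.5 mm ≈ 65.51 m.
Near limit Dn = s·(H − f)/(H + s − 2f) = 4360 × (65514.5 − 60) / (65514.5 + 4360 − 2 × 60) = 4360 × 65454.5 / 69754.5 ≈ 4091.2 mm ≈ 4.09 m.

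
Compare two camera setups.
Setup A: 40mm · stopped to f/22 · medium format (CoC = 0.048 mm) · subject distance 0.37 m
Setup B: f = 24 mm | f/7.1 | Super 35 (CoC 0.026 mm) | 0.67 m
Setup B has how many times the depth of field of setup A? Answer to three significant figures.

Setup A: H = 40²/(22×0.048) + 40 ≈ 1555.2 mm; DoF = Df − Dn = 473.02 − 303.83 ≈ 169.19 mm.
Setup B: H = 24²/(7.1×0.026) + 24 ≈ 3144.3 mm; DoF = Df − Dn = 844.93 − 555.08 ≈ 289.85 mm.
Ratio = 289.85 / 169.19 ≈ 1.71.

1.71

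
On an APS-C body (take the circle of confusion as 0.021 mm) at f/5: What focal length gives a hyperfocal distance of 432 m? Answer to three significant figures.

213 mm

From H = f²/(N·c) + f, with f ≪ H: f ≈ √(H·N·c) = √(432000 × 5 × 0.021) = √45360 ≈ 213.0 mm.
The +f correction barely moves this — solving exactly, f² + N·c·f − N·c·H = 0 ⇒ f = (−N·c + √((N·c)² + 4·N·c·H))/2 = (−0.105 + √181440)/2 ≈ 212.93 mm, so f ≈ 213 mm.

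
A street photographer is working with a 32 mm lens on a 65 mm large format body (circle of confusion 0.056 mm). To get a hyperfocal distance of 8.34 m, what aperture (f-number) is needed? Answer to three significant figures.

Rearrange H = f²/(N·c) + f for N: N = f² / ((H − f)·c).
N = 32² / ((8340 − 32) × 0.056) = 1024 / 465.2 ≈ 2.20.

f/2.20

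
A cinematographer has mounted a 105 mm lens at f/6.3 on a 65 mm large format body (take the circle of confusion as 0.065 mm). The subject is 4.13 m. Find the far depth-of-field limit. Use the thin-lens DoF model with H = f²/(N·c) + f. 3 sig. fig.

Hyperfocal distance H = f²/(N·c) + f = 105²/(6.3 × 0.065) + 105 = 11025/0.4095 + 105 ≈ 27028.1 mm ≈ 27.03 m.
Far limit Df = s·(H − f)/(H − s) = 4130 × (27028.1 − 105) / (27028.1 − 4130) = 4130 × 26923.1 / 22898.1 ≈ 4856.0 mm ≈ 4.86 m.

4.86 m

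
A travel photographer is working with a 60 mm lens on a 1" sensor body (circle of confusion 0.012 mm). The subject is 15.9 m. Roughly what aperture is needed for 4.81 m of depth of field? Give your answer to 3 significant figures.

Write h = H − f = f²/(N·c). The thin-lens limits are Dn = s·h/(h + (s−f)) and Df = s·h/(h − (s−f)), so DoF = Df − Dn = 2·s·(s−f)·h / (h² − (s−f)²).
That is a quadratic in h: DoF·h² − 2·s·(s−f)·h − DoF·(s−f)² = 0 ⇒ h = (s−f)·(s + √(s² + DoF²)) / DoF = 15840 × (15900 + √(15900² + 4810²)) / 4810 = 15840 × (15900 + 16611.6) / 4810 ≈ 107065 mm.
Then N = f²/(c·h) = 60² / (0.012 × 107065) = 3600 / 1284.8 ≈ 2.80.

f/2.80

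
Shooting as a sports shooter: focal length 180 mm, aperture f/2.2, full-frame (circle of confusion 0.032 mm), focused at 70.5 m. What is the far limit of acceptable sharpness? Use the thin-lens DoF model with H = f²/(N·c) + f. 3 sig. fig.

83.2 m

Hyperfocal distance H = f²/(N·c) + f = 180²/(2.2 × 0.032) + 180 = 32400/0.0704 + 180 ≈ 460407.3 mm ≈ 460.4 m.
Far limit Df = s·(H − f)/(H − s) = 70500 × (460407.3 − 180) / (460407.3 − 70500) = 70500 × 460227.3 / 389907.3 ≈ 83215 mm ≈ 83.2 m.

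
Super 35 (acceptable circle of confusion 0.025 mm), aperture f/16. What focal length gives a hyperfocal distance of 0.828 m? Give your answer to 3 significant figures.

18.0 mm

From H = f²/(N·c) + f, with f ≪ H: f ≈ √(H·N·c) = √(828 × 16 × 0.025) = √331.20 ≈ 18.20 mm.
Exact: f² + N·c·f − N·c·H = 0 ⇒ f = (−N·c + √((N·c)² + 4·N·c·H))/2 = (−0.4 + √1325.0)/2 ≈ 18.000 mm ≈ 18.0 mm.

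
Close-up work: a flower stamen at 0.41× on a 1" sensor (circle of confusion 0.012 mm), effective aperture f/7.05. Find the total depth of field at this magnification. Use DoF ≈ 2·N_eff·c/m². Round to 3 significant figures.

At magnification m, DoF ≈ 2·N_eff·c/m² = 2 × 7.05 × 0.012 / 0.41² = 0.1692 / 0.1681 ≈ 1.01 mm.

1.01 mm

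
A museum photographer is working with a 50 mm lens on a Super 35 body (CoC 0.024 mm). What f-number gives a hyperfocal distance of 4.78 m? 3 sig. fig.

f/22

Rearrange H = f²/(N·c) + f for N: N = f² / ((H − f)·c).
N = 50² / ((4780 − 50) × 0.024) = 2500 / 113.5 ≈ 22.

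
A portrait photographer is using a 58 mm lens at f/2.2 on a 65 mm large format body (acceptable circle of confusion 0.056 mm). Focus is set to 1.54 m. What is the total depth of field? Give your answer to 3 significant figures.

Hyperfocal distance H = f²/(N·c) + f = 58²/(2.2 × 0.056) + 58 = 3364/0.1232 + 58 ≈ 27363.2 mm ≈ 27.36 m.
Near limit Dn = s·(H − f)/(H + s − 2f) = 1540 × (27363.2 − 58) / (27363.2 + 1540 − 2 × 58) = 1540 × 27305.2 / 28787.2 ≈ 1460.72 mm.
Far limit Df = s·(H − f)/(H − s) = 1540 × (27363.2 − 58) / (27363.2 − 1540) = 1540 × 27305.2 / 25823.2 ≈ 1628.38 mm.
Depth of field = Df − Dn = 1628.38 − 1460.72 ≈ 167.66 mm.

168 mm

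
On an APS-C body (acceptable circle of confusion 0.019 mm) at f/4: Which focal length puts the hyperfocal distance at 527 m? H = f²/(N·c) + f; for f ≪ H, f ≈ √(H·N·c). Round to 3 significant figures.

From H = f²/(N·c) + f, with f ≪ H: f ≈ √(H·N·c) = √(527000 × 4 × 0.019) = √40052 ≈ 200.1 mm.
The +f correction barely moves this — solving exactly, f² + N·c·f − N·c·H = 0 ⇒ f = (−N·c + √((N·c)² + 4·N·c·H))/2 = (−0.076 + √160208)/2 ≈ 200.09 mm, so f ≈ 200 mm.

200 mm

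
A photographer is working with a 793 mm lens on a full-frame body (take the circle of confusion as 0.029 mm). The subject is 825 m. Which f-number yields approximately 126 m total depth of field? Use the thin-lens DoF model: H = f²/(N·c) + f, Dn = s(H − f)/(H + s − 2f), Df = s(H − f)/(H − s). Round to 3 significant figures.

f/2.00

Write h = H − f = f²/(N·c). The thin-lens limits are Dn = s·h/(h + (s−f)) and Df = s·h/(h − (s−f)), so DoF = Df − Dn = 2·s·(s−f)·h / (h² − (s−f)²).
That is a quadratic in h: DoF·h² − 2·s·(s−f)·h − DoF·(s−f)² = 0 ⇒ h = (s−f)·(s + √(s² + DoF²)) / DoF = 824207 × (825000 + √(825000² + 126000²)) / 126000 = 824207 × (825000 + 834566) / 126000 ≈ 10855764 mm.
Then N = f²/(c·h) = 793² / (0.029 × 10855764) = 628849 / 314817 ≈ 2.00.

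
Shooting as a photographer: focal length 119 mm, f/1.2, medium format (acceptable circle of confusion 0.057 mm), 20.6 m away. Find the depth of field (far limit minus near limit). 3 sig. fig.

Hyperfocal distance H = f²/(N·c) + f = 119²/(1.2 × 0.057) + 119 = 14161/0.0684 + 119 ≈ 207151.2 mm ≈ 207.2 m.
Near limit Dn = s·(H − f)/(H + s − 2f) = 20600 × (207151.2 − 119) / (207151.2 + 20600 − 2 × 119) = 20600 × 207032.2 / 227513.2 ≈ 18745.6 mm.
Far limit Df = s·(H − f)/(H − s) = 20600 × (207151.2 − 119) / (207151.2 − 20600) = 20600 × 207032.2 / 186551.2 ≈ 22861.6 mm.
Depth of field = Df − Dn = 22861.6 − 18745.6 ≈ 4116.0 mm ≈ 4.12 m.

4.12 m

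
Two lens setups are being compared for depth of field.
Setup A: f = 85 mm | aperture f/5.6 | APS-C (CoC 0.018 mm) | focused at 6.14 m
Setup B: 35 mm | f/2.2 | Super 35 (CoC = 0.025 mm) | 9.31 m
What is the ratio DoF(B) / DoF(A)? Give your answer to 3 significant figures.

Setup A: H = 85²/(5.6×0.018) + 85 ≈ 71761.6 mm; DoF = Df − Dn = 6706.5 − 5661.7 ≈ 1044.8 mm.
Setup B: H = 35²/(2.2×0.025) + 35 ≈ 22307.7 mm; DoF = Df − Dn = 15953.5 − 6572.9 ≈ 9380.6 mm.
Ratio = 9380.6 / 1044.8 ≈ 8.98.

8.98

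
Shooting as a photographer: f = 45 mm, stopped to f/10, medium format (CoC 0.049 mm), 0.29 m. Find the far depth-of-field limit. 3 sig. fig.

Hyperfocal distance H = f²/(N·c) + f = 45²/(10 × 0.049) + 45 = 2025/0.49 + 45 ≈ 4177.7 mm ≈ 4.178 m.
Far limit Df = s·(H − f)/(H − s) = 290 × (4177.7 − 45) / (4177.7 − 290) = 290 × 4132.7 / 3887.7 ≈ 308.28 mm.

308 mm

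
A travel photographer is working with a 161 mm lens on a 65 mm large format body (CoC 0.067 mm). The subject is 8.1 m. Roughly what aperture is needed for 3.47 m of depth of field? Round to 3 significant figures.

Write h = H − f = f²/(N·c). The thin-lens limits are Dn = s·h/(h + (s−f)) and Df = s·h/(h − (s−f)), so DoF = Df − Dn = 2·s·(s−f)·h / (h² − (s−f)²).
That is a quadratic in h: DoF·h² − 2·s·(s−f)·h − DoF·(s−f)² = 0 ⇒ h = (s−f)·(s + √(s² + DoF²)) / DoF = 7939 × (8100 + √(8100² + 3470²)) / 3470 = 7939 × (8100 + 8811.97) / 3470 ≈ 38693 mm.
Then N = f²/(c·h) = 161² / (0.067 × 38693) = 25921 / 2592.4 ≈ 10.

f/10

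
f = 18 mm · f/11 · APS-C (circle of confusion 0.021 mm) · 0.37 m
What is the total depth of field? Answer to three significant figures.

198 mm

Hyperfocal distance H = f²/(N·c) + f = 18²/(11 × 0.021) + 18 = 324/0.231 + 18 ≈ 1420.6 mm ≈ 1.421 m.
Near limit Dn = s·(H − f)/(H + s − 2f) = 370 × (1420.6 − 18) / (1420.6 + 370 − 2 × 18) = 370 × 1402.6 / 1754.6 ≈ 295.77 mm.
Far limit Df = s·(H − f)/(H − s) = 370 × (1420.6 − 18) / (1420.6 − 370) = 370 × 1402.6 / 1050.6 ≈ 493.97 mm.
Depth of field = Df − Dn = 493.97 − 295.77 ≈ 198.20 mm.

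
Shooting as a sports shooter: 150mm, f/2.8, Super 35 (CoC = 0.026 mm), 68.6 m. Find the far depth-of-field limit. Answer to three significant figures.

Hyperfocal distance H = f²/(N·c) + f = 150²/(2.8 × 0.026) + 150 = 22500/0.0728 + 150 ≈ 309215.9 mm ≈ 309.2 m.
Far limit Df = s·(H − f)/(H − s) = 68600 × (309215.9 − 150) / (309215.9 − 68600) = 68600 × 309065.9 / 240615.9 ≈ 88115 mm ≈ 88.1 m.

88.1 m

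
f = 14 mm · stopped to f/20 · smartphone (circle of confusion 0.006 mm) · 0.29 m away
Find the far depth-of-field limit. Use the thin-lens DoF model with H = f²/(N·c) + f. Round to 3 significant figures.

349 mm

Hyperfocal distance H = f²/(N·c) + f = 14²/(20 × 0.006) + 14 = 196/0.12 + 14 ≈ 1647.3 mm ≈ 1.647 m.
Far limit Df = s·(H − f)/(H − s) = 290 × (1647.3 − 14) / (1647.3 − 290) = 290 × 1633.3 / 1357.3 ≈ 348.97 mm.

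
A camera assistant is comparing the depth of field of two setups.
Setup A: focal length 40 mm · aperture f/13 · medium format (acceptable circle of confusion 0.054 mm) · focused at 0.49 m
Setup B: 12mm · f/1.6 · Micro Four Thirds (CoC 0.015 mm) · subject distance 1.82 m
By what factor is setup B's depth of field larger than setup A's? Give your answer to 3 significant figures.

5.99

Setup A: H = 40²/(13×0.054) + 40 ≈ 2319.2 mm; DoF = Df − Dn = 610.54 − 409.21 ≈ 201.33 mm.
Setup B: H = 12²/(1.6×0.015) + 12 ≈ 6012.0 mm; DoF = Df − Dn = 2605.0 − 1398.6 ≈ 1206.4 mm.
Ratio = 1206.4 / 201.33 ≈ 5.99.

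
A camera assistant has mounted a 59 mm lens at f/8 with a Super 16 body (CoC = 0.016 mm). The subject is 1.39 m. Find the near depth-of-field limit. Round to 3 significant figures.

1.33 m

Hyperfocal distance H = f²/(N·c) + f = 59²/(8 × 0.016) + 59 = 3481/0.128 + 59 ≈ 27254.3 mm ≈ 27.25 m.
Near limit Dn = s·(H − f)/(H + s − 2f) = 1390 × (27254.3 − 59) / (27254.3 + 1390 − 2 × 59) = 1390 × 27195.3 / 28526.3 ≈ 1325.1 mm ≈ 1.33 m.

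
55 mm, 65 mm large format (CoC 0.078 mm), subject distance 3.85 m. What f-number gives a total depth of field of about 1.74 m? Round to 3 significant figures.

Write h = H − f = f²/(N·c). The thin-lens limits are Dn = s·h/(h + (s−f)) and Df = s·h/(h − (s−f)), so DoF = Df − Dn = 2·s·(s−f)·h / (h² − (s−f)²).
That is a quadratic in h: DoF·h² − 2·s·(s−f)·h − DoF·(s−f)² = 0 ⇒ h = (s−f)·(s + √(s² + DoF²)) / DoF = 3795 × (3850 + √(3850² + 1740²)) / 1740 = 3795 × (3850 + 4224.94) / 1740 ≈ 17612 mm.
Then N = f²/(c·h) = 55² / (0.078 × 17612) = 3025 / 1373.7 ≈ 2.20.

f/2.20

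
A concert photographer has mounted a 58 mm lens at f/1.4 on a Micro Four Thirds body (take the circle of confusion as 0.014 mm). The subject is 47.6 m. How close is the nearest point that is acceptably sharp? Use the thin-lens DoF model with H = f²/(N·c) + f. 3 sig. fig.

Hyperfocal distance H = f²/(N·c) + f = 58²/(1.4 × 0.014) + 58 = 3364/0.0196 + 58 ≈ 171690.7 mm ≈ 171.7 m.
Near limit Dn = s·(H − f)/(H + s − 2f) = 47600 × (171690.7 − 58) / (171690.7 + 47600 − 2 × 58) = 47600 × 171632.7 / 219174.7 ≈ 37275 mm ≈ 37.3 m.

37.3 m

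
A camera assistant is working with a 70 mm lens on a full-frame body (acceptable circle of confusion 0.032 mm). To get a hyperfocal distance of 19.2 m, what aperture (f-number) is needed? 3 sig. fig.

f/8

Rearrange H = f²/(N·c) + f for N: N = f² / ((H − f)·c).
N = 70² / ((19200 − 70) × 0.032) = 4900 / 612.2 ≈ 8.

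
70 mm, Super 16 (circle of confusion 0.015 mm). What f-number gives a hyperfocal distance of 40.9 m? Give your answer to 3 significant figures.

f/8

Rearrange H = f²/(N·c) + f for N: N = f² / ((H − f)·c).
N = 70² / ((40900 − 70) × 0.015) = 4900 / 612.4 ≈ 8.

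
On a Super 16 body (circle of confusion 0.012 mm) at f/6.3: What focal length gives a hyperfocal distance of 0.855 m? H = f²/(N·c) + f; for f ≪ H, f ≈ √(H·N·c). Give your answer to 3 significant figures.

8.00 mm

From H = f²/(N·c) + f, with f ≪ H: f ≈ √(H·N·c) = √(855 × 6.3 × 0.012) = √64.638 ≈ 8.040 mm.
Exact: f² + N·c·f − N·c·H = 0 ⇒ f = (−N·c + √((N·c)² + 4·N·c·H))/2 = (−0.0756 + √258.56)/2 ≈ 8.0021 mm ≈ 8.00 mm.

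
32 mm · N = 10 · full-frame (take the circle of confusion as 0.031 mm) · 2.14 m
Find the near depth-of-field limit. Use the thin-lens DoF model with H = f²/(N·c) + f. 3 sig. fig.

1.31 m

Hyperfocal distance H = f²/(N·c) + f = 32²/(10 × 0.031) + 32 = 1024/0.31 + 32 ≈ 3335.2 mm ≈ 3.335 m.
Near limit Dn = s·(H − f)/(H + s − 2f) = 2140 × (3335.2 − 32) / (3335.2 + 2140 − 2 × 32) = 2140 × 3303.2 / 5411.2 ≈ 1306.3 mm ≈ 1.31 m.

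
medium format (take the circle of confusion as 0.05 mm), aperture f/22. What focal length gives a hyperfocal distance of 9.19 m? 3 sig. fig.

100 mm

From H = f²/(N·c) + f, with f ≪ H: f ≈ √(H·N·c) = √(9190 × 22 × 0.05) = √10109 ≈ 100.5 mm.
Exact: f² + N·c·f − N·c·H = 0 ⇒ f = (−N·c + √((N·c)² + 4·N·c·H))/2 = (−1.1 + √40437)/2 ≈ 99.995 mm ≈ 100 mm.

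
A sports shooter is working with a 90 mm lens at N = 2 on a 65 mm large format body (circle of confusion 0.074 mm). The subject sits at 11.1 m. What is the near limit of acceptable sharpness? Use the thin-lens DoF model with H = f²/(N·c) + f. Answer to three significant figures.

Hyperfocal distance H = f²/(N·c) + f = 90²/(2 × 0.074) + 90 = 8100/0.148 + 90 ≈ 54819.7 mm ≈ 54.82 m.
Near limit Dn = s·(H − f)/(H + s − 2f) = 11100 × (54819.7 − 90) / (54819.7 + 11100 − 2 × 90) = 11100 × 54729.7 / 65739.7 ≈ 9241.0 mm ≈ 9.24 m.

9.24 m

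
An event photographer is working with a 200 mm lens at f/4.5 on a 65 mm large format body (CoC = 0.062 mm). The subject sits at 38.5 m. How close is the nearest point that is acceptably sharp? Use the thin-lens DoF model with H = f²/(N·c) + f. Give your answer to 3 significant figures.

30.4 m

Hyperfocal distance H = f²/(N·c) + f = 200²/(4.5 × 0.062) + 200 = 40000/0.279 + 200 ≈ 143569.2 mm ≈ 143.6 m.
Near limit Dn = s·(H − f)/(H + s − 2f) = 38500 × (143569.2 − 200) / (143569.2 + 38500 − 2 × 200) = 38500 × 143369.2 / 181669.2 ≈ 30383 mm ≈ 30.4 m.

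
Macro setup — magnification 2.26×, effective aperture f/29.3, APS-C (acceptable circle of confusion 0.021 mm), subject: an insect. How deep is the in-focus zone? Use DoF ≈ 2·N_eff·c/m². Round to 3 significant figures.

0.241 mm

At magnification m, DoF ≈ 2·N_eff·c/m² = 2 × 29.3 × 0.021 / 2.26² = 1.231 / 5.108 ≈ 0.241 mm.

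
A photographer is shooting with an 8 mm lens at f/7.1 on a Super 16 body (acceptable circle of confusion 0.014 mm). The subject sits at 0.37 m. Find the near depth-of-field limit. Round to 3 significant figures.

Hyperfocal distance H = f²/(N·c) + f = 8²/(7.1 × 0.014) + 8 = 64/0.0994 + 8 ≈ 651.9 mm ≈ 0.652 m.
Near limit Dn = s·(H − f)/(H + s − 2f) = 370 × (651.9 − 8) / (651.9 + 370 − 2 × 8) = 370 × 643.9 / 1005.9 ≈ 236.84 mm.

237 mm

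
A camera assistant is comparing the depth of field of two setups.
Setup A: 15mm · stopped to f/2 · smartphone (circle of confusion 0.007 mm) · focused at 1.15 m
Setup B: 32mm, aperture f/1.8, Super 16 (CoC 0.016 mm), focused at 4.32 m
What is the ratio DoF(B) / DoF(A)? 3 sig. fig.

6.48

Setup A: H = 15²/(2×0.007) + 15 ≈ 16086.4 mm; DoF = Df − Dn = 1237.39 − 1074.14 ≈ 163.25 mm.
Setup B: H = 32²/(1.8×0.016) + 32 ≈ 35587.6 mm; DoF = Df − Dn = 4912.4 − 3855.1 ≈ 1057.3 mm.
Ratio = 1057.3 / 163.25 ≈ 6.48.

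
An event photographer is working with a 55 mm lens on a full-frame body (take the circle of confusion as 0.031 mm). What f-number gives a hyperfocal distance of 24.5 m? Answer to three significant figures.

f/3.99

Rearrange H = f²/(N·c) + f for N: N = f² / ((H − f)·c).
N = 55² / ((24500 − 55) × 0.031) = 3025 / 757.8 ≈ 3.99.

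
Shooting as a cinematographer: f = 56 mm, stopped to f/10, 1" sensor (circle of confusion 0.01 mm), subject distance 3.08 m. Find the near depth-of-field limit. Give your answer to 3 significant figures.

2.81 m

Hyperfocal distance H = f²/(N·c) + f = 56²/(10 × 0.01) + 56 = 3136/0.1 + 56 ≈ 31416.0 mm ≈ 31.42 m.
Near limit Dn = s·(H − f)/(H + s − 2f) = 3080 × (31416.0 − 56) / (31416.0 + 3080 − 2 × 56) = 3080 × 31360.0 / 34384.0 ≈ 2809.1 mm ≈ 2.81 m.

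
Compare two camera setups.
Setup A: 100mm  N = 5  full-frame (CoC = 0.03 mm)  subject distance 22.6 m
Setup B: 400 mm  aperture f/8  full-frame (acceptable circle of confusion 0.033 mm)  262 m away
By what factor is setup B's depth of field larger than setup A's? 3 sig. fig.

16.1

Setup A: H = 100²/(5×0.03) + 100 ≈ 66766.7 mm; DoF = Df − Dn = 34113 − 16897 ≈ 17216 mm.
Setup B: H = 400²/(8×0.033) + 400 ≈ 606460.6 mm; DoF = Df − Dn = 460975 − 183007 ≈ 277968 mm.
Ratio = 277968 / 17216 ≈ 16.1.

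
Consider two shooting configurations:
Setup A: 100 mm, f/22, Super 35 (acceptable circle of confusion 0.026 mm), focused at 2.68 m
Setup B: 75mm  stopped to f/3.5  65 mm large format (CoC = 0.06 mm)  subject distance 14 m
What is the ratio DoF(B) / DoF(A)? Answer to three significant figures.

Setup A: H = 100²/(22×0.026) + 100 ≈ 17582.5 mm; DoF = Df − Dn = 3143.98 − 2335.36 ≈ 808.62 mm.
Setup B: H = 75²/(3.5×0.06) + 75 ≈ 26860.7 mm; DoF = Df − Dn = 29159 − 9211 ≈ 19948 mm.
Ratio = 19948 / 808.62 ≈ 24.7.

24.7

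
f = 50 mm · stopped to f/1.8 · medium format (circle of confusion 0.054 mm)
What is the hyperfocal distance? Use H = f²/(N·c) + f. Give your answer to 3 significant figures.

25.8 m

Hyperfocal distance H = f²/(N·c) + f = 50²/(1.8 × 0.054) + 50 = 2500/0.0972 + 50 ≈ 25770.2 mm ≈ 25.8 m.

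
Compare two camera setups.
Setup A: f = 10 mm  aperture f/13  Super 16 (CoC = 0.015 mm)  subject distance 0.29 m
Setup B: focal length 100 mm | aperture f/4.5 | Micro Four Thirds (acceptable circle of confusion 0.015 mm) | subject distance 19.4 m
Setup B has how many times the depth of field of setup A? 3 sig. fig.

11.4

Setup A: H = 10²/(13×0.015) + 10 ≈ 522.8 mm; DoF = Df − Dn = 638.77 − 187.58 ≈ 451.19 mm.
Setup B: H = 100²/(4.5×0.015) + 100 ≈ 148248.1 mm; DoF = Df − Dn = 22305.9 − 17164.0 ≈ 5141.9 mm.
Ratio = 5141.9 / 451.19 ≈ 11.4.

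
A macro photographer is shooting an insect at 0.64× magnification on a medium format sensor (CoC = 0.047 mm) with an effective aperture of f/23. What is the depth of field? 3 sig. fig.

5.28 mm

At magnification m, DoF ≈ 2·N_eff·c/m² = 2 × 23 × 0.047 / 0.64² = 2.162 / 0.4096 ≈ 5.28 mm.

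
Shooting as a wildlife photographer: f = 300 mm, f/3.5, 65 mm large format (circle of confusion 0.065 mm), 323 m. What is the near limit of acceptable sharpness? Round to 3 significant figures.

178 m

Hyperfocal distance H = f²/(N·c) + f = 300²/(3.5 × 0.065) + 300 = 90000/0.2275 + 300 ≈ 395904.4 mm ≈ 395.9 m.
Near limit Dn = s·(H − f)/(H + s − 2f) = 323000 × (395904.4 − 300) / (395904.4 + 323000 − 2 × 300) = 323000 × 395604.4 / 718304.4 ≈ 177891 mm ≈ 178 m.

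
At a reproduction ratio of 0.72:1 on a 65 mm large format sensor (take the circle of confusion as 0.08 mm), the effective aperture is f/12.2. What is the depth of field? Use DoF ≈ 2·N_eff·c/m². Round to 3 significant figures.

3.77 mm

At magnification m, DoF ≈ 2·N_eff·c/m² = 2 × 12.2 × 0.08 / 0.72² = 1.952 / 0.5184 ≈ 3.77 mm.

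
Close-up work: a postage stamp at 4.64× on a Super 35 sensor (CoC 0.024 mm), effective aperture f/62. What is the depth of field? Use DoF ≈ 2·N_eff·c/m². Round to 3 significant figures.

At magnification m, DoF ≈ 2·N_eff·c/m² = 2 × 62 × 0.024 / 4.64² = 2.976 / 21.53 ≈ 0.138 mm.

0.138 mm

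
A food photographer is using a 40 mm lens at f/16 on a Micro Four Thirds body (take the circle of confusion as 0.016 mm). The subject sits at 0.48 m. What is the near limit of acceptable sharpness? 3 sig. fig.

Hyperfocal distance H = f²/(N·c) + f = 40²/(16 × 0.016) + 40 = 1600/0.256 + 40 ≈ 6290.0 mm ≈ 6.290 m.
Near limit Dn = s·(H − f)/(H + s − 2f) = 480 × (6290.0 − 40) / (6290.0 + 480 − 2 × 40) = 480 × 6250.0 / 6690.0 ≈ 448.43 mm.

448 mm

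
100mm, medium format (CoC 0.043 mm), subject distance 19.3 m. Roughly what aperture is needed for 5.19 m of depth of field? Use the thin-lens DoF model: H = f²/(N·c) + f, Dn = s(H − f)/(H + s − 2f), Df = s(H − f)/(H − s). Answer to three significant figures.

Write h = H − f = f²/(N·c). The thin-lens limits are Dn = s·h/(h + (s−f)) and Df = s·h/(h − (s−f)), so DoF = Df − Dn = 2·s·(s−f)·h / (h² − (s−f)²).
That is a quadratic in h: DoF·h² − 2·s·(s−f)·h − DoF·(s−f)² = 0 ⇒ h = (s−f)·(s + √(s² + DoF²)) / DoF = 19200 × (19300 + √(19300² + 5190²)) / 5190 = 19200 × (19300 + 19985.6) / 5190 ≈ 145334 mm.
Then N = f²/(c·h) = 100² / (0.043 × 145334) = 10000 / 6249.4 ≈ 1.60.

f/1.60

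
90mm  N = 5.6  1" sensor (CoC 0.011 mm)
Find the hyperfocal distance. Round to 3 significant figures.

132 m

Hyperfocal distance H = f²/(N·c) + f = 90²/(5.6 × 0.011) + 90 = 8100/0.0616 + 90 ≈ 131583.5 mm ≈ 132 m.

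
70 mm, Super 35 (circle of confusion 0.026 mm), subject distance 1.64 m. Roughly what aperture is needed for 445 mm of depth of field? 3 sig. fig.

f/16

Write h = H − f = f²/(N·c). The thin-lens limits are Dn = s·h/(h + (s−f)) and Df = s·h/(h − (s−f)), so DoF = Df − Dn = 2·s·(s−f)·h / (h² − (s−f)²).
That is a quadratic in h: DoF·h² − 2·s·(s−f)·h − DoF·(s−f)² = 0 ⇒ h = (s−f)·(s + √(s² + DoF²)) / DoF = 1570 × (1640 + √(1640² + 445²)) / 445 = 1570 × (1640 + 1699.30) / 445 ≈ 11781 mm.
Then N = f²/(c·h) = 70² / (0.026 × 11781) = 4900 / 306.32 ≈ 16.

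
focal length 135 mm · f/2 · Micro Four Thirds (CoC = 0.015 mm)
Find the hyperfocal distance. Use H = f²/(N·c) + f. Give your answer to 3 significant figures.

Hyperfocal distance H = f²/(N·c) + f = 135²/(2 × 0.015) + 135 = 18225/0.03 + 135 ≈ 607635.0 mm ≈ 608 m.

608 m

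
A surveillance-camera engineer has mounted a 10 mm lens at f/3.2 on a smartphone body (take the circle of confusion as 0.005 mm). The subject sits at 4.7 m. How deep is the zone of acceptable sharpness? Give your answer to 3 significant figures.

16.1 m

Hyperfocal distance H = f²/(N·c) + f = 10²/(3.2 × 0.005) + 10 = 100/0.016 + 10 ≈ 6260.0 mm ≈ 6.260 m.
Near limit Dn = s·(H − f)/(H + s − 2f) = 4700 × (6260.0 − 10) / (6260.0 + 4700 − 2 × 10) = 4700 × 6250.0 / 10940.0 ≈ 2685 mm.
Far limit Df = s·(H − f)/(H − s) = 4700 × (6260.0 − 10) / (6260.0 − 4700) = 4700 × 6250.0 / 1560.0 ≈ 18830 mm.
Depth of field = Df − Dn = 18830 − 2685 ≈ 16145 mm ≈ 16.1 m.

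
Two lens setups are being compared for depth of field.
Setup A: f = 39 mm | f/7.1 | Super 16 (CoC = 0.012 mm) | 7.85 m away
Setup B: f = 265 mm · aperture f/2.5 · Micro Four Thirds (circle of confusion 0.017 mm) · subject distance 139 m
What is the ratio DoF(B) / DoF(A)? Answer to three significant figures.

Setup A: H = 39²/(7.1×0.012) + 39 ≈ 17891.1 mm; DoF = Df − Dn = 13956.5 − 5460.7 ≈ 8495.8 mm.
Setup B: H = 265²/(2.5×0.017) + 265 ≈ 1652617.9 mm; DoF = Df − Dn = 151740 − 128233 ≈ 23507 mm.
Ratio = 23507 / 8495.8 ≈ 2.77.

2.77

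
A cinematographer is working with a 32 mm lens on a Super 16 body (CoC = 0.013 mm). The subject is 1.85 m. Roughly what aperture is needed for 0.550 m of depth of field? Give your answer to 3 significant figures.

f/6.30

Write h = H − f = f²/(N·c). The thin-lens limits are Dn = s·h/(h + (s−f)) and Df = s·h/(h − (s−f)), so DoF = Df − Dn = 2·s·(s−f)·h / (h² − (s−f)²).
That is a quadratic in h: DoF·h² − 2·s·(s−f)·h − DoF·(s−f)² = 0 ⇒ h = (s−f)·(s + √(s² + DoF²)) / DoF = 1818 × (1850 + √(1850² + 550²)) / 550 = 1818 × (1850 + 1930.03) / 550 ≈ 12495 mm.
Then N = f²/(c·h) = 32² / (0.013 × 12495) = 1024 / 162.43 ≈ 6.30.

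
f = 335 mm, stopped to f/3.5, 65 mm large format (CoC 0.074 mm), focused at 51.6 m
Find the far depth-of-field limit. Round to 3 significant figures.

58.5 m

Hyperfocal distance H = f²/(N·c) + f = 335²/(3.5 × 0.074) + 335 = 112225/0.259 + 335 ≈ 433636.2 mm ≈ 433.6 m.
Far limit Df = s·(H − f)/(H − s) = 51600 × (433636.2 − 335) / (433636.2 − 51600) = 51600 × 433301.2 / 382036.2 ≈ 58524 mm ≈ 58.5 m.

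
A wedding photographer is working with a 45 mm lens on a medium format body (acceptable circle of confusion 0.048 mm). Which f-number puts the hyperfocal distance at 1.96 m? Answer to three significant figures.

f/22

Rearrange H = f²/(N·c) + f for N: N = f² / ((H − f)·c).
N = 45² / ((1960 − 45) × 0.048) = 2025 / 91.92 ≈ 22.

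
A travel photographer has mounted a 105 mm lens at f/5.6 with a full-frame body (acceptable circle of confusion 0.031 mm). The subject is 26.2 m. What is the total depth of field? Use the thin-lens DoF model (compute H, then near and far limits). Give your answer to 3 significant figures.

Hyperfocal distance H = f²/(N·c) + f = 105²/(5.6 × 0.031) + 105 = 11025/0.1736 + 105 ≈ 63613.1 mm ≈ 63.61 m.
Near limit Dn = s·(H − f)/(H + s − 2f) = 26200 × (63613.1 − 105) / (63613.1 + 26200 − 2 × 105) = 26200 × 63508.1 / 89603.1 ≈ 18570 mm.
Far limit Df = s·(H − f)/(H − s) = 26200 × (63613.1 − 105) / (63613.1 − 26200) = 26200 × 63508.1 / 37413.1 ≈ 44474 mm.
Depth of field = Df − Dn = 44474 − 18570 ≈ 25904 mm ≈ 25.9 m.

25.9 m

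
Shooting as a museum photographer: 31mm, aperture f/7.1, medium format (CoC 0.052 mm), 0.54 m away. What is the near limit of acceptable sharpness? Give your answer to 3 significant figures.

452 mm

Hyperfocal distance H = f²/(N·c) + f = 31²/(7.1 × 0.052) + 31 = 961/0.3692 + 31 ≈ 2633.9 mm ≈ 2.634 m.
Near limit Dn = s·(H − f)/(H + s − 2f) = 540 × (2633.9 − 31) / (2633.9 + 540 − 2 × 31) = 540 × 2602.9 / 3111.9 ≈ 451.68 mm.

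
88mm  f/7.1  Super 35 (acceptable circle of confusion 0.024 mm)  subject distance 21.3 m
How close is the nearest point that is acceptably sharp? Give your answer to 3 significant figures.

14.5 m

Hyperfocal distance H = f²/(N·c) + f = 88²/(7.1 × 0.024) + 88 = 7744/0.1704 + 88 ≈ 45534.0 mm ≈ 45.53 m.
Near limit Dn = s·(H − f)/(H + s − 2f) = 21300 × (45534.0 − 88) / (45534.0 + 21300 − 2 × 88) = 21300 × 45446.0 / 66658.0 ≈ 14522 mm ≈ 14.5 m.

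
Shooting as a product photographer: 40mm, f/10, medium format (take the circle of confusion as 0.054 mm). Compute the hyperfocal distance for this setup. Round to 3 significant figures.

3.00 m

Hyperfocal distance H = f²/(N·c) + f = 40²/(10 × 0.054) + 40 = 1600/0.54 + 40 ≈ 3003.0 mm ≈ 3.00 m.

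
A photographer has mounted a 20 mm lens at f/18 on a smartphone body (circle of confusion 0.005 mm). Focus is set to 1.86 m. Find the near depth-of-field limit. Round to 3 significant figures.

Hyperfocal distance H = f²/(N·c) + f = 20²/(18 × 0.005) + 20 = 400/0.09 + 20 ≈ 4464.4 mm ≈ 4.464 m.
Near limit Dn = s·(H − f)/(H + s − 2f) = 1860 × (4464.4 − 20) / (4464.4 + 1860 − 2 × 20) = 1860 × 4444.4 / 6284.4 ≈ 1315.4 mm ≈ 1.32 m.

1.32 m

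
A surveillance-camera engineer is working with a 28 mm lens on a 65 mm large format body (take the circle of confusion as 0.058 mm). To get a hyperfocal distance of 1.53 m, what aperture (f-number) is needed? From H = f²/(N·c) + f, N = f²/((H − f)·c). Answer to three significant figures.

Rearrange H = f²/(N·c) + f for N: N = f² / ((H − f)·c).
N = 28² / ((1530 − 28) × 0.058) = 784 / 87.12 ≈ 9.

f/9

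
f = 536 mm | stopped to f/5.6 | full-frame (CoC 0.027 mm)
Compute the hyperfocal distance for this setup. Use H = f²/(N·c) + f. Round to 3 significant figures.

Hyperfocal distance H = f²/(N·c) + f = 536²/(5.6 × 0.027) + 536 = 287296/0.1512 + 536 ≈ 1900641.8 mm ≈ 1900 m.

1900 m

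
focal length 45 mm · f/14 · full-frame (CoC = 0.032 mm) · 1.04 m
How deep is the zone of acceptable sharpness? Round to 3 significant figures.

481 mm

Hyperfocal distance H = f²/(N·c) + f = 45²/(14 × 0.032) + 45 = 2025/0.448 + 45 ≈ 4565.1 mm ≈ 4.565 m.
Near limit Dn = s·(H − f)/(H + s − 2f) = 1040 × (4565.1 − 45) / (4565.1 + 1040 − 2 × 45) = 1040 × 4520.1 / 5515.1 ≈ 852.37 mm.
Far limit Df = s·(H − f)/(H − s) = 1040 × (4565.1 − 45) / (4565.1 − 1040) = 1040 × 4520.1 / 3525.1 ≈ 1333.55 mm.
Depth of field = Df − Dn = 1333.55 − 852.37 ≈ 481.18 mm.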